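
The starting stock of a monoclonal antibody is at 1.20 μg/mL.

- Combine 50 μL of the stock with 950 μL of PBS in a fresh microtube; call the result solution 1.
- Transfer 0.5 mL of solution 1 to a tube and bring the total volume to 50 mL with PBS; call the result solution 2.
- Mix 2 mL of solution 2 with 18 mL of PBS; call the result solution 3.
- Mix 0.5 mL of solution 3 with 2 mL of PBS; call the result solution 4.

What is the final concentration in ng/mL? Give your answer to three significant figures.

Step 1: 50 μL + 950 μL = 1000 μL total → factor 1000/50 = 20
Step 2: 0.5 mL brought to 50 mL → factor 50/0.5 = 100
Step 3: 2 mL + 18 mL = 20 mL total → factor 20/2 = 10
Step 4: 0.5 mL + 2 mL = 2.5 mL total → factor 2.5/0.5 = 5
Overall dilution factor = 20 × 100 × 10 × 5 = 1 × 10^5
Final = 1.20 μg/mL / 1 × 10^5 = 1.200 × 10^-5 μg/mL = 0.0120 ng/mL

0.0120 ng/mL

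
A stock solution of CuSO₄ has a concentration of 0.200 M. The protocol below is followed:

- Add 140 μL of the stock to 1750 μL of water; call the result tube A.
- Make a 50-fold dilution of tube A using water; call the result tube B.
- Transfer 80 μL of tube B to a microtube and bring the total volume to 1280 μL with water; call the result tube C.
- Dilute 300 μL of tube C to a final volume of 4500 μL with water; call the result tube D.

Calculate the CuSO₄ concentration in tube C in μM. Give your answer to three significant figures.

Step 1: 140 μL + 1750 μL = 1890 μL total → factor 1890/140 = 13.5
Step 2: 50-fold → factor 50
Step 3: 80 μL brought to 1280 μL → factor 1280/80 = 16
Dilution factor through tube C = 13.5 × 50 × 16 = 10800
[tube C] = 0.200 M / 10800 = 1.852 × 10^-5 M = 18.5 μM

18.5 μM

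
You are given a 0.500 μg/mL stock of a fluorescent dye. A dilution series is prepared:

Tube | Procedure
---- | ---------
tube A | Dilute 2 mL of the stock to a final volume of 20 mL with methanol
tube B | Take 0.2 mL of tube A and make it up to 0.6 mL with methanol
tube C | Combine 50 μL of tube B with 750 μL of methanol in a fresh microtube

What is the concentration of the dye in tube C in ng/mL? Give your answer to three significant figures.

1.04 ng/mL

Step 1: 2 mL brought to 20 mL → factor 20/2 = 10
Step 2: 0.2 mL brought to 0.6 mL → factor 0.6/0.2 = 3
Step 3: 50 μL + 750 μL = 800 μL total → factor 800/50 = 16
Overall dilution factor = 10 × 3 × 16 = 480
Final = 0.500 μg/mL / 480 = 0.001042 μg/mL = 1.04 ng/mL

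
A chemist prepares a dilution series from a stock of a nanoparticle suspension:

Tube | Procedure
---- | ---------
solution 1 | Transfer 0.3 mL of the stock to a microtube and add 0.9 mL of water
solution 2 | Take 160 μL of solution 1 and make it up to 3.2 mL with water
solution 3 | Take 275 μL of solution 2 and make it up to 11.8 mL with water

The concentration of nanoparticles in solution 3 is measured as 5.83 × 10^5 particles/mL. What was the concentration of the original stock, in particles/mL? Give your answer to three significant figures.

Step 1: 0.3 mL + 0.9 mL = 1.2 mL total → factor 1.2/0.3 = 4
Step 2: 160 μL brought to 3.2 mL → factor 3200/160 = 20
Step 3: 275 μL brought to 11.8 mL → factor 11800/275 = 42.909
Overall dilution factor = 4 × 20 × 42.909 = 3432.7
Stock = 5.83 × 10^5 particles/mL × 3432.7 = 2.00 × 10^9 particles/mL

2.00 × 10^9 particles/mL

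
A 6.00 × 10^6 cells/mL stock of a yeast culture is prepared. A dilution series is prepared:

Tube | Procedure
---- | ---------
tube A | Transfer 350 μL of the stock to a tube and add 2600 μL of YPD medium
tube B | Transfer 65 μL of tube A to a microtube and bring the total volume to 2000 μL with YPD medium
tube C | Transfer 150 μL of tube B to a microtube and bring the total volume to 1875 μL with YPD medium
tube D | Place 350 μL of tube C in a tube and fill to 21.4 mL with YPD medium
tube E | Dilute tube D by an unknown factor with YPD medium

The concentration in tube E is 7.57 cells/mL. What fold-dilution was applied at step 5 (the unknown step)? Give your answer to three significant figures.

4.00-fold

Step 1: 350 μL + 2600 μL = 2950 μL total → factor 2950/350 = 8.4286
Step 2: 65 μL brought to 2000 μL → factor 2000/65 = 30.769
Step 3: 150 μL brought to 1875 μL → factor 1875/150 = 12.5
Step 4: 350 μL brought to 21.4 mL → factor 21400/350 = 61.143
Step 5: unknown factor x
Product of known-step factors = 1.9821 × 10^5
Overall factor = 6.00 × 10^6 cells/mL / (7.57 cells/mL) = 7.926 × 10^5
x = 7.926 × 10^5 / 1.9821 × 10^5 = 4.00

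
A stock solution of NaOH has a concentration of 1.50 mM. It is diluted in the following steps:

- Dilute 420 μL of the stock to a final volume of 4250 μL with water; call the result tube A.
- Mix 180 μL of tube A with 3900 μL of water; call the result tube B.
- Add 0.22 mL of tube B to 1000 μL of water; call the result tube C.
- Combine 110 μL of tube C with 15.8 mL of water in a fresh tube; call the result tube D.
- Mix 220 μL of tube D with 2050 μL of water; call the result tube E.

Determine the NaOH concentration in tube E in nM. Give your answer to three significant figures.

0.790 nM

Step 1: 420 μL brought to 4250 μL → factor 4250/420 = 10.119
Step 2: 180 μL + 3900 μL = 4080 μL total → factor 4080/180 = 22.667
Step 3: 0.22 mL + 1000 μL = 1.22 mL total → factor 1.22/0.22 = 5.5455
Step 4: 110 μL + 15.8 mL = 15910 μL total → factor 15910/110 = 144.64
Step 5: 220 μL + 2050 μL = 2270 μL total → factor 2270/220 = 10.318
Overall dilution factor = 10.119 × 22.667 × 5.5455 × 144.64 × 10.318 = 1.8982 × 10^6
Final = 1.50 mM / 1.8982 × 10^6 = 7.902 × 10^-7 mM = 0.790 nM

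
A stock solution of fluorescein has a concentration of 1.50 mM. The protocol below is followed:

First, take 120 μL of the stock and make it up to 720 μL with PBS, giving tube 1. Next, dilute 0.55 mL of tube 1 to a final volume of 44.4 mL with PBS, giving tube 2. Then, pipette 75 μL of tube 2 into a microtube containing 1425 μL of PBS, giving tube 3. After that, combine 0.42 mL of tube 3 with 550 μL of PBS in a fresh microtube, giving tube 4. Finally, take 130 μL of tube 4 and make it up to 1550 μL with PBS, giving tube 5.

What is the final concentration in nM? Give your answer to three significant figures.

5.62 nM

Step 1: 120 μL brought to 720 μL → factor 720/120 = 6
Step 2: 0.55 mL brought to 44.4 mL → factor 44.4/0.55 = 80.727
Step 3: 75 μL + 1425 μL = 1500 μL total → factor 1500/75 = 20
Step 4: 0.42 mL + 550 μL = 0.97 mL total → factor 0.97/0.42 = 2.3095
Step 5: 130 μL brought to 1550 μL → factor 1550/130 = 11.923
Overall dilution factor = 6 × 80.727 × 20 × 2.3095 × 11.923 = 2.6675 × 10^5
Final = 1.50 mM / 2.6675 × 10^5 = 5.623 × 10^-6 mM = 5.62 nM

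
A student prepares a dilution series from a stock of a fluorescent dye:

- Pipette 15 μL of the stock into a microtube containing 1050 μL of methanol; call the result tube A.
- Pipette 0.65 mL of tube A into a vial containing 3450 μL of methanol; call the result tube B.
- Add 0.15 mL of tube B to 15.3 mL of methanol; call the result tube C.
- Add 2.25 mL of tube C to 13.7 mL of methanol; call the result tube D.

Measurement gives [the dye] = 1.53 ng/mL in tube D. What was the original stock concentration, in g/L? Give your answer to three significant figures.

Step 1: 15 μL + 1050 μL = 1065 μL total → factor 1065/15 = 71
Step 2: 0.65 mL + 3450 μL = 4.1 mL total → factor 4.1/0.65 = 6.3077
Step 3: 0.15 mL + 15.3 mL = 15.45 mL total → factor 15.45/0.15 = 103
Step 4: 2.25 mL + 13.7 mL = 15.95 mL total → factor 15.95/2.25 = 7.0889
Overall dilution factor = 71 × 6.3077 × 103 × 7.0889 = 3.27 × 10^5
Stock = 1.53 ng/mL × 3.27 × 10^5 = 5.003 × 10^5 ng/mL = 0.500 g/L

0.500 g/L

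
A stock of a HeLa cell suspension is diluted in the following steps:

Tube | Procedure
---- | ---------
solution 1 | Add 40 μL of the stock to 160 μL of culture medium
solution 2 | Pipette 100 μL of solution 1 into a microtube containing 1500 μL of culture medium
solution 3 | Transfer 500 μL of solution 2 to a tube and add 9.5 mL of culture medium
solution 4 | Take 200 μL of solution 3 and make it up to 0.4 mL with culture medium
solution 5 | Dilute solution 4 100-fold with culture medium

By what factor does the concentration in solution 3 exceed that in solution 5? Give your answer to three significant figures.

200

Step 1: 40 μL + 160 μL = 200 μL total → factor 200/40 = 5
Step 2: 100 μL + 1500 μL = 1600 μL total → factor 1600/100 = 16
Step 3: 500 μL + 9.5 mL = 10000 μL total → factor 10000/500 = 20
Step 4: 200 μL brought to 0.4 mL → factor 400/200 = 2
Step 5: 100-fold → factor 100
Dilution factor to solution 3 = 1600; to solution 5 = 3.2 × 10^5
[solution 3]/[solution 5] = (factor to solution 5)/(factor to solution 3) = 3.2 × 10^5/1600 = 200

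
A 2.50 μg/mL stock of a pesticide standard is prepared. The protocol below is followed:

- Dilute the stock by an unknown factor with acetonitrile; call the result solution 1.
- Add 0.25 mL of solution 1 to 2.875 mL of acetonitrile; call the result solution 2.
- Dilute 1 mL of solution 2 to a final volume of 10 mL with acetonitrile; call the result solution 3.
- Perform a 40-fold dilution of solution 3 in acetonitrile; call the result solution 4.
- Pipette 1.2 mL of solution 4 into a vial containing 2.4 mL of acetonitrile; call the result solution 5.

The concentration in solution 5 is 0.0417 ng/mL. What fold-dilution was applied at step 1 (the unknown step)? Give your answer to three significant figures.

Step 1: unknown factor x
Step 2: 0.25 mL + 2.875 mL = 3.125 mL total → factor 3.125/0.25 = 12.5
Step 3: 1 mL brought to 10 mL → factor 10/1 = 10
Step 4: 40-fold → factor 40
Step 5: 1.2 mL + 2.4 mL = 3.6 mL total → factor 3.6/1.2 = 3
Product of known-step factors = 15000
Overall factor = 2.50 μg/mL / (0.0417 ng/mL) = 59952
x = 59952 / 15000 = 4.00

4.00-fold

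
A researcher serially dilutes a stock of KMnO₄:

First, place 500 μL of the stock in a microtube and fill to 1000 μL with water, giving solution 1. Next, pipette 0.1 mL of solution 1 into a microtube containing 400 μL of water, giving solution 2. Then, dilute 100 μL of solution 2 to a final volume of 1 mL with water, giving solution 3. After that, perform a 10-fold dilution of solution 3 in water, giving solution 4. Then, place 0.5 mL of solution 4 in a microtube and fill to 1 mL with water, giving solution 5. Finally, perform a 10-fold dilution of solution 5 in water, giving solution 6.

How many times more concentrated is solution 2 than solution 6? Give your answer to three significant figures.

2.00 × 10^3

Step 1: 500 μL brought to 1000 μL → factor 1000/500 = 2
Step 2: 0.1 mL + 400 μL = 0.5 mL total → factor 0.5/0.1 = 5
Step 3: 100 μL brought to 1 mL → factor 1000/100 = 10
Step 4: 10-fold → factor 10
Step 5: 0.5 mL brought to 1 mL → factor 1/0.5 = 2
Step 6: 10-fold → factor 10
Dilution factor to solution 2 = 10; to solution 6 = 20000
[solution 2]/[solution 6] = (factor to solution 6)/(factor to solution 2) = 20000/10 = 2.00 × 10^3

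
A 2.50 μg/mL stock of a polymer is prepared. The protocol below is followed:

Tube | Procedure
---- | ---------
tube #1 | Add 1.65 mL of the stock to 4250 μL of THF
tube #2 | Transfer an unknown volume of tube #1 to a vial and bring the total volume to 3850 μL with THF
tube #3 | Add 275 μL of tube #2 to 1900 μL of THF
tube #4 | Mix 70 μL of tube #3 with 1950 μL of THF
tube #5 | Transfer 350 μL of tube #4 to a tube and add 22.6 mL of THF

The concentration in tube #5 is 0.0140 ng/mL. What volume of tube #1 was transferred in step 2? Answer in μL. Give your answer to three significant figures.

Step 1: 1.65 mL + 4250 μL = 5.9 mL total → factor 5.9/1.65 = 3.5758
Step 2: v brought to 3850 μL → factor = 3850 μL/v
Step 3: 275 μL + 1900 μL = 2175 μL total → factor 2175/275 = 7.9091
Step 4: 70 μL + 1950 μL = 2020 μL total → factor 2020/70 = 28.857
Step 5: 350 μL + 22.6 mL = 22950 μL total → factor 22950/350 = 65.571
Product of known-step factors = 53513
Overall factor = 2.50 μg/mL / (0.0140 ng/mL) = 1.7857 × 10^5
Step-2 factor = 1.7857 × 10^5 / 53513 = 3.3369
v = 3850 μL / 3.3369 = 1.15 × 10^3 μL

1.15 × 10^3 μL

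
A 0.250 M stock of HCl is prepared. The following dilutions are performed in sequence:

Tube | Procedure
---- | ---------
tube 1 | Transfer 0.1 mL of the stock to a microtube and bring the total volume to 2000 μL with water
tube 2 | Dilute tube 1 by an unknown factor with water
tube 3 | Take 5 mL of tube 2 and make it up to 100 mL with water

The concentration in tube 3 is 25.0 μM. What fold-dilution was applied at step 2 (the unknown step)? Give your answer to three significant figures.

25.0-fold

Step 1: 0.1 mL brought to 2000 μL → factor 2/0.1 = 20
Step 2: unknown factor x
Step 3: 5 mL brought to 100 mL → factor 100/5 = 20
Product of known-step factors = 400
Overall factor = 0.250 M / (25.0 μM) = 10000
x = 10000 / 400 = 25.0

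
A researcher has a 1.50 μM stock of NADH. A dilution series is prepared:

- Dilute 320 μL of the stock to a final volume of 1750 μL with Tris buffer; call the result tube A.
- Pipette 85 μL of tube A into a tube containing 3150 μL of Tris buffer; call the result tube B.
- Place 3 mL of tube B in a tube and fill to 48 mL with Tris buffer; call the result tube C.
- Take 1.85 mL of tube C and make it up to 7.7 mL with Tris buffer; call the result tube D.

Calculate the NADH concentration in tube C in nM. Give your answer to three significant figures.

0.450 nM

Step 1: 320 μL brought to 1750 μL → factor 1750/320 = 5.4688
Step 2: 85 μL + 3150 μL = 3235 μL total → factor 3235/85 = 38.059
Step 3: 3 mL brought to 48 mL → factor 48/3 = 16
Dilution factor through tube C = 5.4688 × 38.059 × 16 = 3330.1
[tube C] = 1.50 μM / 3330.1 = 0.0004504 μM = 0.450 nM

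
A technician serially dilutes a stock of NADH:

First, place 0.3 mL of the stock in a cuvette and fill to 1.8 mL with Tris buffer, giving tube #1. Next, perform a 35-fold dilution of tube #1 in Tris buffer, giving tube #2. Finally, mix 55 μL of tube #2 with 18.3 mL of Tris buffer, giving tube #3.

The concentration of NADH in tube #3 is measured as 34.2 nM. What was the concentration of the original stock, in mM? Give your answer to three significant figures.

Step 1: 0.3 mL brought to 1.8 mL → factor 1.8/0.3 = 6
Step 2: 35-fold → factor 35
Step 3: 55 μL + 18.3 mL = 18355 μL total → factor 18355/55 = 333.73
Overall dilution factor = 6 × 35 × 333.73 = 70083
Stock = 34.2 nM × 70083 = 2.397 × 10^6 nM = 2.40 mM

2.40 mM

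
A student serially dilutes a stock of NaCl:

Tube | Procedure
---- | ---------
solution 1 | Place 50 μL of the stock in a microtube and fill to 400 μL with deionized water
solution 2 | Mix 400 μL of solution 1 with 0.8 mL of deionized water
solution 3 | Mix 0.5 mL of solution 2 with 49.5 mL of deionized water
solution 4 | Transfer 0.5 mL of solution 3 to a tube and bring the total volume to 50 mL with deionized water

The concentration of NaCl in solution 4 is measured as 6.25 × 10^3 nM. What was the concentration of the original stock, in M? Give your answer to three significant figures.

1.50 M

Step 1: 50 μL brought to 400 μL → factor 400/50 = 8
Step 2: 400 μL + 0.8 mL = 1200 μL total → factor 1200/400 = 3
Step 3: 0.5 mL + 49.5 mL = 50 mL total → factor 50/0.5 = 100
Step 4: 0.5 mL brought to 50 mL → factor 50/0.5 = 100
Overall dilution factor = 8 × 3 × 100 × 100 = 2.4 × 10^5
Stock = 6.25 × 10^3 nM × 2.4 × 10^5 = 1.500 × 10^9 nM = 1.50 M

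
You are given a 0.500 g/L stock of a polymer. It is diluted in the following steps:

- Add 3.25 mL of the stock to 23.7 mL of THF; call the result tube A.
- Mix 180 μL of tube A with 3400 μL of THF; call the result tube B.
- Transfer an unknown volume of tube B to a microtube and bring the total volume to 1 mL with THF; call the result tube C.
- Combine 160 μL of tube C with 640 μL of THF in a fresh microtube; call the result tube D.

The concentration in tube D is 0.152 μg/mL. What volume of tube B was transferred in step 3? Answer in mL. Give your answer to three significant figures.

Step 1: 3.25 mL + 23.7 mL = 26.95 mL total → factor 26.95/3.25 = 8.2923
Step 2: 180 μL + 3400 μL = 3580 μL total → factor 3580/180 = 19.889
Step 3: v brought to 1 mL → factor = 1 mL/v
Step 4: 160 μL + 640 μL = 800 μL total → factor 800/160 = 5
Product of known-step factors = 824.62
Overall factor = 0.500 g/L / (0.152 μg/mL) = 3289.5
Step-3 factor = 3289.5 / 824.62 = 3.9891
v = 1 mL / 3.9891 = 0.251 mL

0.251 mL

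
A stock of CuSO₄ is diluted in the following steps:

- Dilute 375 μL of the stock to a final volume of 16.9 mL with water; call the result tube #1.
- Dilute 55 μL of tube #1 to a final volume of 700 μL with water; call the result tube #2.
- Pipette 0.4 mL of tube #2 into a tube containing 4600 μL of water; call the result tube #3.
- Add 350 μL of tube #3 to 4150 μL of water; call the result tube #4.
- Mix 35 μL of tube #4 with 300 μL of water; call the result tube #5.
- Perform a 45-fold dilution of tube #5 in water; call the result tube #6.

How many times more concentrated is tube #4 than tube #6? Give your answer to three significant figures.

431

Step 1: 375 μL brought to 16.9 mL → factor 16900/375 = 45.067
Step 2: 55 μL brought to 700 μL → factor 700/55 = 12.727
Step 3: 0.4 mL + 4600 μL = 5 mL total → factor 5/0.4 = 12.5
Step 4: 350 μL + 4150 μL = 4500 μL total → factor 4500/350 = 12.857
Step 5: 35 μL + 300 μL = 335 μL total → factor 335/35 = 9.5714
Step 6: 45-fold → factor 45
Dilution factor to tube #4 = 92182; to tube #6 = 3.9704 × 10^7
[tube #4]/[tube #6] = (factor to tube #6)/(factor to tube #4) = 3.9704 × 10^7/92182 = 431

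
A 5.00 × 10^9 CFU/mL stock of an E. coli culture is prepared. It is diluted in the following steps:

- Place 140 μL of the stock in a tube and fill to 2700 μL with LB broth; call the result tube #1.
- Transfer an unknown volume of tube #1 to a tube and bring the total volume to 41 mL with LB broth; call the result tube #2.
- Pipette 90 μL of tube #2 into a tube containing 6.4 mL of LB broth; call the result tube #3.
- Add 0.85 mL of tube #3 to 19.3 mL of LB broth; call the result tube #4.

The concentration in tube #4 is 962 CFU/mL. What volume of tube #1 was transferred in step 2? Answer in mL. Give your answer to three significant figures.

0.260 mL

Step 1: 140 μL brought to 2700 μL → factor 2700/140 = 19.286
Step 2: v brought to 41 mL → factor = 41 mL/v
Step 3: 90 μL + 6.4 mL = 6490 μL total → factor 6490/90 = 72.111
Step 4: 0.85 mL + 19.3 mL = 20.15 mL total → factor 20.15/0.85 = 23.706
Product of known-step factors = 32968
Overall factor = 5.00 × 10^9 CFU/mL / (962 CFU/mL) = 5.1975 × 10^6
Step-2 factor = 5.1975 × 10^6 / 32968 = 157.65
v = 41 mL / 157.65 = 0.260 mL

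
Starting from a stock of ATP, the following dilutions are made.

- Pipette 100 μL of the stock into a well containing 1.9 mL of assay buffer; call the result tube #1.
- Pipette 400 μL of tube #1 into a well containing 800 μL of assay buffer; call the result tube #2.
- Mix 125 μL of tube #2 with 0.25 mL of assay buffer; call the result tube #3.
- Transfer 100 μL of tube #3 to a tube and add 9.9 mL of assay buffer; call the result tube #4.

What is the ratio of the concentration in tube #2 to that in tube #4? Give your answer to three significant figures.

300

Step 1: 100 μL + 1.9 mL = 2000 μL total → factor 2000/100 = 20
Step 2: 400 μL + 800 μL = 1200 μL total → factor 1200/400 = 3
Step 3: 125 μL + 0.25 mL = 375 μL total → factor 375/125 = 3
Step 4: 100 μL + 9.9 mL = 10000 μL total → factor 10000/100 = 100
Dilution factor to tube #2 = 60; to tube #4 = 18000
[tube #2]/[tube #4] = (factor to tube #4)/(factor to tube #2) = 18000/60 = 300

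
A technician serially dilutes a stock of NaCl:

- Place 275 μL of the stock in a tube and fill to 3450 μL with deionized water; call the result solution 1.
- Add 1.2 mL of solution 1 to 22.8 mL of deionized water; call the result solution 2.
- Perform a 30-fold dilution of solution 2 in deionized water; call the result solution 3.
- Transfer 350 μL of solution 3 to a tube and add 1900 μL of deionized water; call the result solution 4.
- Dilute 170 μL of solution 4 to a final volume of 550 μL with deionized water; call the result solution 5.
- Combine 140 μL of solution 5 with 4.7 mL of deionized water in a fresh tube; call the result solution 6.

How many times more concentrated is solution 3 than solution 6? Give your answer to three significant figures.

719

Step 1: 275 μL brought to 3450 μL → factor 3450/275 = 12.545
Step 2: 1.2 mL + 22.8 mL = 24 mL total → factor 24/1.2 = 20
Step 3: 30-fold → factor 30
Step 4: 350 μL + 1900 μL = 2250 μL total → factor 2250/350 = 6.4286
Step 5: 170 μL brought to 550 μL → factor 550/170 = 3.2353
Step 6: 140 μL + 4.7 mL = 4840 μL total → factor 4840/140 = 34.571
Dilution factor to solution 3 = 7527.3; to solution 6 = 5.4123 × 10^6
[solution 3]/[solution 6] = (factor to solution 6)/(factor to solution 3) = 5.4123 × 10^6/7527.3 = 719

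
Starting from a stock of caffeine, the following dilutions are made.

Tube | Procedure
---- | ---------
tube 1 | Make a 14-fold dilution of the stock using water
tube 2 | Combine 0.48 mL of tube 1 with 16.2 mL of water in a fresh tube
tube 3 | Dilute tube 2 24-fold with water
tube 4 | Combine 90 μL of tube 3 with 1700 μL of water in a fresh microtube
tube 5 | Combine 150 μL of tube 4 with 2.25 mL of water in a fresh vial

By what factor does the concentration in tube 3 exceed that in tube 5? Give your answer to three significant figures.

318

Step 1: 14-fold → factor 14
Step 2: 0.48 mL + 16.2 mL = 16.68 mL total → factor 16.68/0.48 = 34.75
Step 3: 24-fold → factor 24
Step 4: 90 μL + 1700 μL = 1790 μL total → factor 1790/90 = 19.889
Step 5: 150 μL + 2.25 mL = 2400 μL total → factor 2400/150 = 16
Dilution factor to tube 3 = 11676; to tube 5 = 3.7156 × 10^6
[tube 3]/[tube 5] = (factor to tube 5)/(factor to tube 3) = 3.7156 × 10^6/11676 = 318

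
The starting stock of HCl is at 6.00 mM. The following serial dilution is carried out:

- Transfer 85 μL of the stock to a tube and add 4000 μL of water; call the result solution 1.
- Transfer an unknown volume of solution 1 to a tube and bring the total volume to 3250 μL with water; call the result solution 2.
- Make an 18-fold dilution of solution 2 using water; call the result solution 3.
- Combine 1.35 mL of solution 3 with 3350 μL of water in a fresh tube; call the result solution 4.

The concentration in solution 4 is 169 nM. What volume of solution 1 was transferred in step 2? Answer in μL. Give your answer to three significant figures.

276 μL

Step 1: 85 μL + 4000 μL = 4085 μL total → factor 4085/85 = 48.059
Step 2: v brought to 3250 μL → factor = 3250 μL/v
Step 3: 18-fold → factor 18
Step 4: 1.35 mL + 3350 μL = 4.7 mL total → factor 4.7/1.35 = 3.4815
Product of known-step factors = 3011.7
Overall factor = 6.00 mM / (169 nM) = 35503
Step-2 factor = 35503 / 3011.7 = 11.788
v = 3250 μL / 11.788 = 276 μL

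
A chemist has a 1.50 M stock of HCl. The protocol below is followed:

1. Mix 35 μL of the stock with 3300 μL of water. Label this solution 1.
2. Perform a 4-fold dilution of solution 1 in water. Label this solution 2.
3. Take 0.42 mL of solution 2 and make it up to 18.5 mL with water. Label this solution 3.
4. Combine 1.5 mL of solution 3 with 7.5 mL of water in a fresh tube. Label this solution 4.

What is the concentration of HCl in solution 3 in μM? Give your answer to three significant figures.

89.3 μM

Step 1: 35 μL + 3300 μL = 3335 μL total → factor 3335/35 = 95.286
Step 2: 4-fold → factor 4
Step 3: 0.42 mL brought to 18.5 mL → factor 18.5/0.42 = 44.048
Dilution factor through solution 3 = 95.286 × 4 × 44.048 = 16788
[solution 3] = 1.50 M / 16788 = 8.935 × 10^-5 M = 89.3 μM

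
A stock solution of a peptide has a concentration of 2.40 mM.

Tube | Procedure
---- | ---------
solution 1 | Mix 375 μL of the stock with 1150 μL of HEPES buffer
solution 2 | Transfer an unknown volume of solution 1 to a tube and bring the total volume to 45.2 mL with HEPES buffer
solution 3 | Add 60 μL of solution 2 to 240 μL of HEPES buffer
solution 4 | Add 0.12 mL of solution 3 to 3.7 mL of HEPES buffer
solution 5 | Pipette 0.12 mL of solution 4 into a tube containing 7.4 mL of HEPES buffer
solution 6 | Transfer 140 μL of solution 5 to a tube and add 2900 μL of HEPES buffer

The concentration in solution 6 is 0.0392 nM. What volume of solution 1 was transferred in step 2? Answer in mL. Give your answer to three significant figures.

0.650 mL

Step 1: 375 μL + 1150 μL = 1525 μL total → factor 1525/375 = 4.0667
Step 2: v brought to 45.2 mL → factor = 45.2 mL/v
Step 3: 60 μL + 240 μL = 300 μL total → factor 300/60 = 5
Step 4: 0.12 mL + 3.7 mL = 3.82 mL total → factor 3.82/0.12 = 31.833
Step 5: 0.12 mL + 7.4 mL = 7.52 mL total → factor 7.52/0.12 = 62.667
Step 6: 140 μL + 2900 μL = 3040 μL total → factor 3040/140 = 21.714
Product of known-step factors = 8.8079 × 10^5
Overall factor = 2.40 mM / (0.0392 nM) = 6.1224 × 10^7
Step-2 factor = 6.1224 × 10^7 / 8.8079 × 10^5 = 69.511
v = 45.2 mL / 69.511 = 0.650 mL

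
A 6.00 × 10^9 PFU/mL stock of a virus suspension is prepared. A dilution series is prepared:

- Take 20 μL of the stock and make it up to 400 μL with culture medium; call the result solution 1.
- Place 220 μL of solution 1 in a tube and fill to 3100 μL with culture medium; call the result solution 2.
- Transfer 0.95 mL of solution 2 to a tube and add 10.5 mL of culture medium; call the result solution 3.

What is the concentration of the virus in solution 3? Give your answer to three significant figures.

Step 1: 20 μL brought to 400 μL → factor 400/20 = 20
Step 2: 220 μL brought to 3100 μL → factor 3100/220 = 14.091
Step 3: 0.95 mL + 10.5 mL = 11.45 mL total → factor 11.45/0.95 = 12.053
Overall dilution factor = 20 × 14.091 × 12.053 = 3396.7
Final = 6.00 × 10^9 PFU/mL / 3396.7 = 1.77 × 10^6 PFU/mL

1.77 × 10^6 PFU/mL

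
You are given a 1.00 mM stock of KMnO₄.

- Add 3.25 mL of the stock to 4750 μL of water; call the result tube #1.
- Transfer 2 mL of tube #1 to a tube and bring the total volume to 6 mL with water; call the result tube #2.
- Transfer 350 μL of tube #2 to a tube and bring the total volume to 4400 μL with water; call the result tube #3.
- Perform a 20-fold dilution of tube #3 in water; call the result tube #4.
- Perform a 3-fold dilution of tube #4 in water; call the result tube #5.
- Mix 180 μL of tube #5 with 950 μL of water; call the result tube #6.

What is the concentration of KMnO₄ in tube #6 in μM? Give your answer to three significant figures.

0.0286 μM

Step 1: 3.25 mL + 4750 μL = 8 mL total → factor 8/3.25 = 2.4615
Step 2: 2 mL brought to 6 mL → factor 6/2 = 3
Step 3: 350 μL brought to 4400 μL → factor 4400/350 = 12.571
Step 4: 20-fold → factor 20
Step 5: 3-fold → factor 3
Step 6: 180 μL + 950 μL = 1130 μL total → factor 1130/180 = 6.2778
Overall dilution factor = 2.4615 × 3 × 12.571 × 20 × 3 × 6.2778 = 34968
Final = 1.00 mM / 34968 = 2.860 × 10^-5 mM = 0.0286 μM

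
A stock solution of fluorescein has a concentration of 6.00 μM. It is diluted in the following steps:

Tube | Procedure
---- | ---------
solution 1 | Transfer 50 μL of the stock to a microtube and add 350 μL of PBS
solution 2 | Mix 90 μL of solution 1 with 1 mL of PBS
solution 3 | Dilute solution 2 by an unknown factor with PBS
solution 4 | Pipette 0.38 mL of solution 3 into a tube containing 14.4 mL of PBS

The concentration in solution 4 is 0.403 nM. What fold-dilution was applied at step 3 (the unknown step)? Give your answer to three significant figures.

3.95-fold

Step 1: 50 μL + 350 μL = 400 μL total → factor 400/50 = 8
Step 2: 90 μL + 1 mL = 1090 μL total → factor 1090/90 = 12.111
Step 3: unknown factor x
Step 4: 0.38 mL + 14.4 mL = 14.78 mL total → factor 14.78/0.38 = 38.895
Product of known-step factors = 3768.5
Overall factor = 6.00 μM / (0.403 nM) = 14888
x = 14888 / 3768.5 = 3.95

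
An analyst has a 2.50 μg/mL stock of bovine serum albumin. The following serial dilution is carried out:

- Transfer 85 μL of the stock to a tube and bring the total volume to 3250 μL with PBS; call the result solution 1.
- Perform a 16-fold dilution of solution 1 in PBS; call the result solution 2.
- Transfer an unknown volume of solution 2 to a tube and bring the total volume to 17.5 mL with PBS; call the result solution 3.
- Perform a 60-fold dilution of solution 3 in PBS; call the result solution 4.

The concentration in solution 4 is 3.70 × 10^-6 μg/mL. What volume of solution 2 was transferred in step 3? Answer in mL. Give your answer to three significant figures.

0.951 mL

Step 1: 85 μL brought to 3250 μL → factor 3250/85 = 38.235
Step 2: 16-fold → factor 16
Step 3: v brought to 17.5 mL → factor = 17.5 mL/v
Step 4: 60-fold → factor 60
Product of known-step factors = 36706
Overall factor = 2.50 μg/mL / (3.70 × 10^-6 μg/mL) = 6.7568 × 10^5
Step-3 factor = 6.7568 × 10^5 / 36706 = 18.408
v = 17.5 mL / 18.408 = 0.951 mL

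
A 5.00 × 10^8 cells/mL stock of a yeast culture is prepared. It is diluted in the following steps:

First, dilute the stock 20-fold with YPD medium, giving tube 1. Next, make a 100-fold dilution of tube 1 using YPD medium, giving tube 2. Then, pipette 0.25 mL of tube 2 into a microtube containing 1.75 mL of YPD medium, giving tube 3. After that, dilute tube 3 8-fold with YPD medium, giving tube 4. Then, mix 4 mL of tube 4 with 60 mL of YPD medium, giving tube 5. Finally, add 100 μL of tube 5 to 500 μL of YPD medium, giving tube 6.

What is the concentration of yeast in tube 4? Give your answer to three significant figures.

3.91 × 10^3 cells/mL

Step 1: 20-fold → factor 20
Step 2: 100-fold → factor 100
Step 3: 0.25 mL + 1.75 mL = 2 mL total → factor 2/0.25 = 8
Step 4: 8-fold → factor 8
Dilution factor through tube 4 = 20 × 100 × 8 × 8 = 1.28 × 10^5
[tube 4] = 5.00 × 10^8 cells/mL / 1.28 × 10^5 = 3.91 × 10^3 cells/mL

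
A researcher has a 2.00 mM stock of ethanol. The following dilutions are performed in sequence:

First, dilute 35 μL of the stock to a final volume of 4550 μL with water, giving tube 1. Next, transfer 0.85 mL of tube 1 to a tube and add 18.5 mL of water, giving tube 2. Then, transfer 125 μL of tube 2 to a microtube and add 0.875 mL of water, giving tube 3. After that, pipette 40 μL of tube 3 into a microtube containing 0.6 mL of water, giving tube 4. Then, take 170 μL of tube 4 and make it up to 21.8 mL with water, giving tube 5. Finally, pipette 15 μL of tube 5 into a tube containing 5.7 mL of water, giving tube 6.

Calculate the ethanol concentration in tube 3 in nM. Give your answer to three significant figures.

84.5 nM

Step 1: 35 μL brought to 4550 μL → factor 4550/35 = 130
Step 2: 0.85 mL + 18.5 mL = 19.35 mL total → factor 19.35/0.85 = 22.765
Step 3: 125 μL + 0.875 mL = 1000 μL total → factor 1000/125 = 8
Dilution factor through tube 3 = 130 × 22.765 × 8 = 23675
[tube 3] = 2.00 mM / 23675 = 8.448 × 10^-5 mM = 84.5 nM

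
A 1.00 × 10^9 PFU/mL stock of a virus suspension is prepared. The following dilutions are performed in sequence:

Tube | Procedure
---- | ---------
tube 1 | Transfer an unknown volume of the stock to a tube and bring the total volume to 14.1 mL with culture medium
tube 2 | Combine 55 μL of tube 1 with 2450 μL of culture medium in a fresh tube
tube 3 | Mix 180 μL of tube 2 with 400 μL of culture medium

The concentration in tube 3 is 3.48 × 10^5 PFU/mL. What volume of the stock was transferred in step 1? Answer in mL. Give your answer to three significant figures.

0.720 mL

Step 1: v brought to 14.1 mL → factor = 14.1 mL/v
Step 2: 55 μL + 2450 μL = 2505 μL total → factor 2505/55 = 45.545
Step 3: 180 μL + 400 μL = 580 μL total → factor 580/180 = 3.2222
Product of known-step factors = 146.76
Overall factor = 1.00 × 10^9 PFU/mL / (3.48 × 10^5 PFU/mL) = 2873.6
Step-1 factor = 2873.6 / 146.76 = 19.58
v = 14.1 mL / 19.58 = 0.720 mL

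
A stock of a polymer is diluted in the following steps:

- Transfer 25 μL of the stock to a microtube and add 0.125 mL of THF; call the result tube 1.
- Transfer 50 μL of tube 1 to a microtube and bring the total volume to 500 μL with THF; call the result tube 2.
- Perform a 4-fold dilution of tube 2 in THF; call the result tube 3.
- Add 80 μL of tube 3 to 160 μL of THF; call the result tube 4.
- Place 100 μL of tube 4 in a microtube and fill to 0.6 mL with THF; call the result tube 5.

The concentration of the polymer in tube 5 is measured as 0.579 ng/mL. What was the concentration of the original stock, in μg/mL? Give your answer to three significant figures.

2.50 μg/mL

Step 1: 25 μL + 0.125 mL = 150 μL total → factor 150/25 = 6
Step 2: 50 μL brought to 500 μL → factor 500/50 = 10
Step 3: 4-fold → factor 4
Step 4: 80 μL + 160 μL = 240 μL total → factor 240/80 = 3
Step 5: 100 μL brought to 0.6 mL → factor 600/100 = 6
Overall dilution factor = 6 × 10 × 4 × 3 × 6 = 4320
Stock = 0.579 ng/mL × 4320 = 2501 ng/mL = 2.50 μg/mL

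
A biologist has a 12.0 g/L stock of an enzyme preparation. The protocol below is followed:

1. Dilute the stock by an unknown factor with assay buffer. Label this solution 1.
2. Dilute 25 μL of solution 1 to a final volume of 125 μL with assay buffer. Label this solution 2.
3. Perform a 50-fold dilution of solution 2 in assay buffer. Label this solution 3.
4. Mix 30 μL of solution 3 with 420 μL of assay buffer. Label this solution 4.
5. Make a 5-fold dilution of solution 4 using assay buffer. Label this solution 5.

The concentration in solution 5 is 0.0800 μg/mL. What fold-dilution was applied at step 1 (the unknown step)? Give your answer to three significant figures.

Step 1: unknown factor x
Step 2: 25 μL brought to 125 μL → factor 125/25 = 5
Step 3: 50-fold → factor 50
Step 4: 30 μL + 420 μL = 450 μL total → factor 450/30 = 15
Step 5: 5-fold → factor 5
Product of known-step factors = 18750
Overall factor = 12.0 g/L / (0.0800 μg/mL) = 1.5 × 10^5
x = 1.5 × 10^5 / 18750 = 8.00

8.00-fold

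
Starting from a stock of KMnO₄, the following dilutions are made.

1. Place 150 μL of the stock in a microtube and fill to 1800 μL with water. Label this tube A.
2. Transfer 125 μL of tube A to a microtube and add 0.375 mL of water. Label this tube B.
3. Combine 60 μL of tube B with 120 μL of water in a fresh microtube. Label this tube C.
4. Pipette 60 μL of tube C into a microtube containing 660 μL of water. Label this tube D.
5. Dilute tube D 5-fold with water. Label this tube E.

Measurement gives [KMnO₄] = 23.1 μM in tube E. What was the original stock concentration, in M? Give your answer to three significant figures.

Step 1: 150 μL brought to 1800 μL → factor 1800/150 = 12
Step 2: 125 μL + 0.375 mL = 500 μL total → factor 500/125 = 4
Step 3: 60 μL + 120 μL = 180 μL total → factor 180/60 = 3
Step 4: 60 μL + 660 μL = 720 μL total → factor 720/60 = 12
Step 5: 5-fold → factor 5
Overall dilution factor = 12 × 4 × 3 × 12 × 5 = 8640
Stock = 23.1 μM × 8640 = 1.996 × 10^5 μM = 0.200 M

0.200 M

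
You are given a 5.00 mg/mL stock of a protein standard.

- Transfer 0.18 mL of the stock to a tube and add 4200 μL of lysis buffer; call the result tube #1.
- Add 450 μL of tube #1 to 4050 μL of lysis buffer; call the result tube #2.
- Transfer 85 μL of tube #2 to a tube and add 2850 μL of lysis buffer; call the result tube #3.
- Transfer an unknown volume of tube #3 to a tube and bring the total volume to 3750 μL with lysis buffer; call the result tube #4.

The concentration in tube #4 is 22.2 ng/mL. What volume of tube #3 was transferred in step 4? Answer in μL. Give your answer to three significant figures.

Step 1: 0.18 mL + 4200 μL = 4.38 mL total → factor 4.38/0.18 = 24.333
Step 2: 450 μL + 4050 μL = 4500 μL total → factor 4500/450 = 10
Step 3: 85 μL + 2850 μL = 2935 μL total → factor 2935/85 = 34.529
Step 4: v brought to 3750 μL → factor = 3750 μL/v
Product of known-step factors = 8402.2
Overall factor = 5.00 mg/mL / (22.2 ng/mL) = 2.2523 × 10^5
Step-4 factor = 2.2523 × 10^5 / 8402.2 = 26.806
v = 3750 μL / 26.806 = 140 μL

140 μL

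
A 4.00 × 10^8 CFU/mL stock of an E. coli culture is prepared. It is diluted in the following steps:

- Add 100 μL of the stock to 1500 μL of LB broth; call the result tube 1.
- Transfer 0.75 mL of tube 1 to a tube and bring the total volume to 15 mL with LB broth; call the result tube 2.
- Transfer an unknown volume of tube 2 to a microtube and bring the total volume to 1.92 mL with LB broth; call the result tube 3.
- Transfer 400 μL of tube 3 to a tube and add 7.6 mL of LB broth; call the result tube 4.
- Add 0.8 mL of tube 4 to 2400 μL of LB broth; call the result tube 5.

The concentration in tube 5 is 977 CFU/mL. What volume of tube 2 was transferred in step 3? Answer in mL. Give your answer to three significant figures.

Step 1: 100 μL + 1500 μL = 1600 μL total → factor 1600/100 = 16
Step 2: 0.75 mL brought to 15 mL → factor 15/0.75 = 20
Step 3: v brought to 1.92 mL → factor = 1.92 mL/v
Step 4: 400 μL + 7.6 mL = 8000 μL total → factor 8000/400 = 20
Step 5: 0.8 mL + 2400 μL = 3.2 mL total → factor 3.2/0.8 = 4
Product of known-step factors = 25600
Overall factor = 4.00 × 10^8 CFU/mL / (977 CFU/mL) = 4.0942 × 10^5
Step-3 factor = 4.0942 × 10^5 / 25600 = 15.993
v = 1.92 mL / 15.993 = 0.120 mL

0.120 mL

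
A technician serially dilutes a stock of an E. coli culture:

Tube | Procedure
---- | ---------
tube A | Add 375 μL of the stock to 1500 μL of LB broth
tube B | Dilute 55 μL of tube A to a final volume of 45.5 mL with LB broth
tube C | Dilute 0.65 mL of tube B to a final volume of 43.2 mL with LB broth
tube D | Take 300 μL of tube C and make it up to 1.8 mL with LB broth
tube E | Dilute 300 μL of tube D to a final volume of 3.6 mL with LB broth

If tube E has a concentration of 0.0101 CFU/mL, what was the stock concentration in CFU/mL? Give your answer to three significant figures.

2.00 × 10^5 CFU/mL

Step 1: 375 μL + 1500 μL = 1875 μL total → factor 1875/375 = 5
Step 2: 55 μL brought to 45.5 mL → factor 45500/55 = 827.27
Step 3: 0.65 mL brought to 43.2 mL → factor 43.2/0.65 = 66.462
Step 4: 300 μL brought to 1.8 mL → factor 1800/300 = 6
Step 5: 300 μL brought to 3.6 mL → factor 3600/300 = 12
Overall dilution factor = 5 × 827.27 × 66.462 × 6 × 12 = 1.9793 × 10^7
Stock = 0.0101 CFU/mL × 1.9793 × 10^7 = 2.00 × 10^5 CFU/mL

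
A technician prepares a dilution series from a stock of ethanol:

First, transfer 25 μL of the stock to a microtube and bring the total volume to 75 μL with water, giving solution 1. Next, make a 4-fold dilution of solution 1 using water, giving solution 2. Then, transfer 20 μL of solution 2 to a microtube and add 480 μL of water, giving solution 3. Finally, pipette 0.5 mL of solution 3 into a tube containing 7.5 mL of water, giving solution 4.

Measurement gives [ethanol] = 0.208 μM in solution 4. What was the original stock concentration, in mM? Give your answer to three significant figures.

Step 1: 25 μL brought to 75 μL → factor 75/25 = 3
Step 2: 4-fold → factor 4
Step 3: 20 μL + 480 μL = 500 μL total → factor 500/20 = 25
Step 4: 0.5 mL + 7.5 mL = 8 mL total → factor 8/0.5 = 16
Overall dilution factor = 3 × 4 × 25 × 16 = 4800
Stock = 0.208 μM × 4800 = 998.4 μM = 0.998 mM

0.998 mM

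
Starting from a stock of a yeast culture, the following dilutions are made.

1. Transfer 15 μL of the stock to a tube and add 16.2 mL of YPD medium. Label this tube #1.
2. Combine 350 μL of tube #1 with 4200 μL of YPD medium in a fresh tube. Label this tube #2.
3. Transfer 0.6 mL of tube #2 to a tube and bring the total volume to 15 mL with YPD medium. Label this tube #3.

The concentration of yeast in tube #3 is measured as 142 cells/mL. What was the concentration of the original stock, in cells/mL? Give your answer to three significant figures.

4.99 × 10^7 cells/mL

Step 1: 15 μL + 16.2 mL = 16215 μL total → factor 16215/15 = 1081
Step 2: 350 μL + 4200 μL = 4550 μL total → factor 4550/350 = 13
Step 3: 0.6 mL brought to 15 mL → factor 15/0.6 = 25
Overall dilution factor = 1081 × 13 × 25 = 3.5132 × 10^5
Stock = 142 cells/mL × 3.5132 × 10^5 = 4.99 × 10^7 cells/mL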